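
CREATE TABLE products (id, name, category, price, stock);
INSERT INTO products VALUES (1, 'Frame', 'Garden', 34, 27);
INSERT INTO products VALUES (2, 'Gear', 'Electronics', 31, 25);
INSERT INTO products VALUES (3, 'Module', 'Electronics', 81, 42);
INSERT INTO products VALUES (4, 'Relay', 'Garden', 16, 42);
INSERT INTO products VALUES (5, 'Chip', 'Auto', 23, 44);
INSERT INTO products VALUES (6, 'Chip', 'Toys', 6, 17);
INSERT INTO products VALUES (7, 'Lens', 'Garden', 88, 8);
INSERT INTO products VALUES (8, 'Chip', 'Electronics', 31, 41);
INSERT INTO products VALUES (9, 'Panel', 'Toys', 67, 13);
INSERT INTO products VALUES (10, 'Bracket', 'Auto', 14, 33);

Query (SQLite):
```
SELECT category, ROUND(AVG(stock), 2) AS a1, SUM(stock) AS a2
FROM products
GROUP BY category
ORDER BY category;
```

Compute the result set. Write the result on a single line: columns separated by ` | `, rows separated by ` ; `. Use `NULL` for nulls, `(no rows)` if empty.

Auto | 38.5 | 77 ; Electronics | 36 | 108 ; Garden | 25.67 | 77 ; Toys | 15 | 30

Group products by category.
Per group compute: ROUND(AVG(stock), 2), SUM(stock).
  Auto: ids {5, 10} → ROUND(AVG(stock), 2)=38.5, SUM(stock)=77
  Electronics: ids {2, 3, 8} → ROUND(AVG(stock), 2)=36, SUM(stock)=108
  Garden: ids {1, 4, 7} → ROUND(AVG(stock), 2)=25.67, SUM(stock)=77
  Toys: ids {6, 9} → ROUND(AVG(stock), 2)=15, SUM(stock)=30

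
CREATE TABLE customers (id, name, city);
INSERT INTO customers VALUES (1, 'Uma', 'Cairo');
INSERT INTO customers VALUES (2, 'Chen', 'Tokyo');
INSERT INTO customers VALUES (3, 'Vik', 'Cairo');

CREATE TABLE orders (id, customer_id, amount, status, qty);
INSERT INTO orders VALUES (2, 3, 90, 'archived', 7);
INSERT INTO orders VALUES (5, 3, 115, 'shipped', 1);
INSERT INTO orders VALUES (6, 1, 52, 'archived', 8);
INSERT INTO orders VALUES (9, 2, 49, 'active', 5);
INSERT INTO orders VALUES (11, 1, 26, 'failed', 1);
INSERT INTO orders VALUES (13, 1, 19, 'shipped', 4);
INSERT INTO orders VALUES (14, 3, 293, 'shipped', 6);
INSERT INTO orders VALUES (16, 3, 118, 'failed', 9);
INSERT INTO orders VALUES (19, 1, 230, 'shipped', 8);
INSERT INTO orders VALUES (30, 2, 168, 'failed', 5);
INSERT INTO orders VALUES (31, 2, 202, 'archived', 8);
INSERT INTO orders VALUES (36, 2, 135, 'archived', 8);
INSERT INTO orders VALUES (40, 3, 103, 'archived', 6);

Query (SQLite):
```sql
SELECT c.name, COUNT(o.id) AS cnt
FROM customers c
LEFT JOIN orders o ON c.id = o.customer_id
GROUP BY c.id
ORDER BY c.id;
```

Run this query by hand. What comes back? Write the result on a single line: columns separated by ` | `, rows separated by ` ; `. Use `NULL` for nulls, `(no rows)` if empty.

Uma | 4 ; Chen | 4 ; Vik | 5

LEFT JOIN keeps every customers row; unmatched ones get NULL for orders columns.
Group by customers.id and compute COUNT(o.id). COUNT(col) of an all-NULL group is 0.
  1: ids {6, 11, 13, 19} → COUNT(o.id)=4
  2: ids {9, 30, 31, 36} → COUNT(o.id)=4
  3: ids {2, 5, 14, 16, 40} → COUNT(o.id)=5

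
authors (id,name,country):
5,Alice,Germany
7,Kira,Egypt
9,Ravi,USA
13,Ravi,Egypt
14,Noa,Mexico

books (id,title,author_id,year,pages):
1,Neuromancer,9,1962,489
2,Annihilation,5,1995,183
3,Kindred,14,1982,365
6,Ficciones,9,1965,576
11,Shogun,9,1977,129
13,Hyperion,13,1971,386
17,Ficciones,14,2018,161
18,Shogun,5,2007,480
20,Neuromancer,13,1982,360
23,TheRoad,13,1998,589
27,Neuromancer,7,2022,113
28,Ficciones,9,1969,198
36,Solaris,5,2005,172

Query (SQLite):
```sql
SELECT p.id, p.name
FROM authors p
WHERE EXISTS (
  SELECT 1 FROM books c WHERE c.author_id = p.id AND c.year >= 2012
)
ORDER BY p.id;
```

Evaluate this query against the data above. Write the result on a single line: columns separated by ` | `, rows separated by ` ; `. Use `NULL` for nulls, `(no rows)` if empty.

For each authors row, check whether any books with matching author_id has year >= 2012.
Keep rows where that is true.

7 | Kira ; 14 | Noa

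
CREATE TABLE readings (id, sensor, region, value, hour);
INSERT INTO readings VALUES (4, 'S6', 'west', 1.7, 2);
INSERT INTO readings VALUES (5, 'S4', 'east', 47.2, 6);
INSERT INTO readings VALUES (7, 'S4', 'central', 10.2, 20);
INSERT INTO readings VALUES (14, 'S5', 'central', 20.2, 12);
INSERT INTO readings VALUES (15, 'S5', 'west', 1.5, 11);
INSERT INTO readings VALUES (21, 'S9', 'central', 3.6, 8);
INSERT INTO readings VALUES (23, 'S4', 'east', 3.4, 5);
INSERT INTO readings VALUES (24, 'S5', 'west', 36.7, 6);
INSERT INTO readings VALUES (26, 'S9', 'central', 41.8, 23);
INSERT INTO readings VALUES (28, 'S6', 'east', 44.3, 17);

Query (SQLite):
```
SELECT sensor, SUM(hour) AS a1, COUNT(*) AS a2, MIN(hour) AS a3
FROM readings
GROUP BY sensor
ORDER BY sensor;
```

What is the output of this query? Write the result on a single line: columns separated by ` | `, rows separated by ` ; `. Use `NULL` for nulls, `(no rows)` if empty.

Group readings by sensor.
Per group compute: SUM(hour), COUNT(*), MIN(hour).
  S4: ids {5, 7, 23} → SUM(hour)=31, COUNT(*)=3, MIN(hour)=5
  S5: ids {14, 15, 24} → SUM(hour)=29, COUNT(*)=3, MIN(hour)=6
  S6: ids {4, 28} → SUM(hour)=19, COUNT(*)=2, MIN(hour)=2
  S9: ids {21, 26} → SUM(hour)=31, COUNT(*)=2, MIN(hour)=8

S4 | 31 | 3 | 5 ; S5 | 29 | 3 | 6 ; S6 | 19 | 2 | 2 ; S9 | 31 | 2 | 8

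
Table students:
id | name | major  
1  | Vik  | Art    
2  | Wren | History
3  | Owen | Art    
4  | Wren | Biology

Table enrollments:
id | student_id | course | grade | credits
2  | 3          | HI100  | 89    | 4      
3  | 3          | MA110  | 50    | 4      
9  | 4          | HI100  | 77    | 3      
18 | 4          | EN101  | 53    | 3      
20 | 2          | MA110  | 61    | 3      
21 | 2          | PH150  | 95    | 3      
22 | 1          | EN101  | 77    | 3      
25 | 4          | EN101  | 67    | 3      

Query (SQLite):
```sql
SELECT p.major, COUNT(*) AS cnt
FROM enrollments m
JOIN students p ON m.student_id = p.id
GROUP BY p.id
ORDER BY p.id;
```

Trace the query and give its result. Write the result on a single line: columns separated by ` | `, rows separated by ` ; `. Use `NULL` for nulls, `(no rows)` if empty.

Art | 1 ; History | 2 ; Art | 2 ; Biology | 3

Join each enrollments row to its students via student_id.
Group joined rows by students.id; compute COUNT(*) per group.
  1: ids {22} → COUNT(*)=1
  2: ids {20, 21} → COUNT(*)=2
  3: ids {2, 3} → COUNT(*)=2
  4: ids {9, 18, 25} → COUNT(*)=3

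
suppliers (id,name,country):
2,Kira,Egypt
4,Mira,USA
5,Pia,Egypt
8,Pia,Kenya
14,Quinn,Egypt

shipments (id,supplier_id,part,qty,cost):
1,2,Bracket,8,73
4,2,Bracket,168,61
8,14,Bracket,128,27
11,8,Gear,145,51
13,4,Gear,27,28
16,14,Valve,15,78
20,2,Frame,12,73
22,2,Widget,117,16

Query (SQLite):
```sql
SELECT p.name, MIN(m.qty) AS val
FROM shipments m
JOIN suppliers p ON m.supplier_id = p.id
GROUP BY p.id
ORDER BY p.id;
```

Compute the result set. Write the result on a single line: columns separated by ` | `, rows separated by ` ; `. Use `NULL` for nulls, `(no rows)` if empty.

Join each shipments row to its suppliers via supplier_id.
Group joined rows by suppliers.id; compute MIN(m.qty) per group.
  2: ids {1, 4, 20, 22} → MIN(m.qty)=8
  4: ids {13} → MIN(m.qty)=27
  8: ids {11} → MIN(m.qty)=145
  14: ids {8, 16} → MIN(m.qty)=15

Kira | 8 ; Mira | 27 ; Pia | 145 ; Quinn | 15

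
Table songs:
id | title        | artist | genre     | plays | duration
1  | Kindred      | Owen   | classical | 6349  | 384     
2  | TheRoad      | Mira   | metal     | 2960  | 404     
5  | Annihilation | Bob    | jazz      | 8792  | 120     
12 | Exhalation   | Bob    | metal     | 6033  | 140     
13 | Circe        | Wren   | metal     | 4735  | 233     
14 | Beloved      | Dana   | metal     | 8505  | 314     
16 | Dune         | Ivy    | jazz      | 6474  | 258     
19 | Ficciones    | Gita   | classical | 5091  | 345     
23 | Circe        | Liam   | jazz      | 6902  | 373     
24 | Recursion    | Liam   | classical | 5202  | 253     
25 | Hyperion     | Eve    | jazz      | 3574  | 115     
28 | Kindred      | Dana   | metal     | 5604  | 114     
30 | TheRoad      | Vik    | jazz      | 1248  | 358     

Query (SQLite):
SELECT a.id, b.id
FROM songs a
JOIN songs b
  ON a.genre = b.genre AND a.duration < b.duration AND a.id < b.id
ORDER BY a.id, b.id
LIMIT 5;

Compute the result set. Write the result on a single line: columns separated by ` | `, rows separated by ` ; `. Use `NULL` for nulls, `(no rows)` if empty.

5 | 16 ; 5 | 23 ; 5 | 30 ; 12 | 13 ; 12 | 14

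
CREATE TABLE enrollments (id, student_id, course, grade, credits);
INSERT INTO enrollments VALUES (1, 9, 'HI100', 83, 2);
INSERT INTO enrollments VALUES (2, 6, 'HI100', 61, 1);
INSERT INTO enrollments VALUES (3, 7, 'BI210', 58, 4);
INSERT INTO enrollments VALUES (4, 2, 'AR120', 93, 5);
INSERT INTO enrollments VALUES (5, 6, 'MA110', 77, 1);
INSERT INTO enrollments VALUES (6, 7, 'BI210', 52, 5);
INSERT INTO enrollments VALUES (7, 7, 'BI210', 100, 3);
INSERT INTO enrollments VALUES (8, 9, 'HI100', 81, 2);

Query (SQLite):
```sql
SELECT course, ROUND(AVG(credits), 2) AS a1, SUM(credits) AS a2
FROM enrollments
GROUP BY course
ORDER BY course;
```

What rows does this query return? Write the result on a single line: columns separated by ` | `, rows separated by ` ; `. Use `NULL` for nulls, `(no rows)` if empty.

Group enrollments by course.
Per group compute: ROUND(AVG(credits), 2), SUM(credits).
  AR120: ids {4} → ROUND(AVG(credits), 2)=5, SUM(credits)=5
  BI210: ids {3, 6, 7} → ROUND(AVG(credits), 2)=4, SUM(credits)=12
  HI100: ids {1, 2, 8} → ROUND(AVG(credits), 2)=1.67, SUM(credits)=5
  MA110: ids {5} → ROUND(AVG(credits), 2)=1, SUM(credits)=1

AR120 | 5 | 5 ; BI210 | 4 | 12 ; HI100 | 1.67 | 5 ; MA110 | 1 | 1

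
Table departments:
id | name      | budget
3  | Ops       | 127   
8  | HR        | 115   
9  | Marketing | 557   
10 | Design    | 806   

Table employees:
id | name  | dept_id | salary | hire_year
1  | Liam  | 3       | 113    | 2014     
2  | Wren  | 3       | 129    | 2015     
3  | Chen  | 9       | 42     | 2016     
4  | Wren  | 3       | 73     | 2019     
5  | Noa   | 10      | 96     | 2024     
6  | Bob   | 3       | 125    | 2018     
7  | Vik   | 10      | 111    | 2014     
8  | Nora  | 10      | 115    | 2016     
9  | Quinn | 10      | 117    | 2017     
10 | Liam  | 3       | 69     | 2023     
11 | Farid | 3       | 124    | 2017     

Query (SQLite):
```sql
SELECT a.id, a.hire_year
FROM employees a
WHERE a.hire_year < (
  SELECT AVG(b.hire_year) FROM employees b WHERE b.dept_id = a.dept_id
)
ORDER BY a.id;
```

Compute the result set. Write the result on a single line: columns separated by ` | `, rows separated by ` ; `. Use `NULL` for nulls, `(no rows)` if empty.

1 | 2014 ; 2 | 2015 ; 7 | 2014 ; 8 | 2016 ; 9 | 2017 ; 11 | 2017

For each employees row a, compute AVG(hire_year) over rows sharing a.dept_id.
Keep row a if a.hire_year < that per-group AVG.
  dept_id=3: AVG(hire_year) = 2017.666667
  dept_id=9: AVG(hire_year) = 2016.0
  dept_id=10: AVG(hire_year) = 2017.75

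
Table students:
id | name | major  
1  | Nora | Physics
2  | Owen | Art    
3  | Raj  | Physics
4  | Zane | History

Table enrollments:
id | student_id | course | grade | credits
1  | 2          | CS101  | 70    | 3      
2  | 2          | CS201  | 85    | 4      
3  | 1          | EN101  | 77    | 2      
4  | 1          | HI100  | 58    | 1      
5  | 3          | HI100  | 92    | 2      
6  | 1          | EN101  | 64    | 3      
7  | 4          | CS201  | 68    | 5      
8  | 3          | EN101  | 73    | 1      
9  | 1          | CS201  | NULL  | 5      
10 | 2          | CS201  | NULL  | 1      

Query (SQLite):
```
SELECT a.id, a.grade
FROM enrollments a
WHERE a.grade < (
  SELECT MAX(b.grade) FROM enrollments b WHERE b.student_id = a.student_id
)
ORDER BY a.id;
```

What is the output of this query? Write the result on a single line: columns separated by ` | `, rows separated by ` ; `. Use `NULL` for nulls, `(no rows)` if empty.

For each enrollments row a, compute MAX(grade) over rows sharing a.student_id.
Keep row a if a.grade < that per-group MAX.
  student_id=1: MAX(grade) = 77
  student_id=2: MAX(grade) = 85
  student_id=3: MAX(grade) = 92
  student_id=4: MAX(grade) = 68

1 | 70 ; 4 | 58 ; 6 | 64 ; 8 | 73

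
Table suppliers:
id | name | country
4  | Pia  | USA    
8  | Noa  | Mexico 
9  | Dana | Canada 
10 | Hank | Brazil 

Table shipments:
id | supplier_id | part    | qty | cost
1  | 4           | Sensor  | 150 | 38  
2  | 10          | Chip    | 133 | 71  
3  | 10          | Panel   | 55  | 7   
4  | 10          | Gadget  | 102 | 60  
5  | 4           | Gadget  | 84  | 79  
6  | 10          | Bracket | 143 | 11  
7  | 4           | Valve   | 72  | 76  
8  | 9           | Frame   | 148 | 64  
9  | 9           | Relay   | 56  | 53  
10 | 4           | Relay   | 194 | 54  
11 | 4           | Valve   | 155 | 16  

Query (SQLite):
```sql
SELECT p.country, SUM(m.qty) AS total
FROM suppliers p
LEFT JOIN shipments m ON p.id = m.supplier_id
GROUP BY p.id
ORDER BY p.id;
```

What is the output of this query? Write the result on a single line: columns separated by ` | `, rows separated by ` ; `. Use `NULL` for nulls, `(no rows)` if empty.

USA | 655 ; Mexico | NULL ; Canada | 204 ; Brazil | 433

LEFT JOIN keeps every suppliers row; unmatched ones get NULL for shipments columns.
Group by suppliers.id and compute SUM(m.qty). SUM over an all-NULL group is NULL.
  4: ids {1, 5, 7, 10, 11} → SUM(m.qty)=655
  8: ids {—} → SUM(m.qty)=NULL
  9: ids {8, 9} → SUM(m.qty)=204
  10: ids {2, 3, 4, 6} → SUM(m.qty)=433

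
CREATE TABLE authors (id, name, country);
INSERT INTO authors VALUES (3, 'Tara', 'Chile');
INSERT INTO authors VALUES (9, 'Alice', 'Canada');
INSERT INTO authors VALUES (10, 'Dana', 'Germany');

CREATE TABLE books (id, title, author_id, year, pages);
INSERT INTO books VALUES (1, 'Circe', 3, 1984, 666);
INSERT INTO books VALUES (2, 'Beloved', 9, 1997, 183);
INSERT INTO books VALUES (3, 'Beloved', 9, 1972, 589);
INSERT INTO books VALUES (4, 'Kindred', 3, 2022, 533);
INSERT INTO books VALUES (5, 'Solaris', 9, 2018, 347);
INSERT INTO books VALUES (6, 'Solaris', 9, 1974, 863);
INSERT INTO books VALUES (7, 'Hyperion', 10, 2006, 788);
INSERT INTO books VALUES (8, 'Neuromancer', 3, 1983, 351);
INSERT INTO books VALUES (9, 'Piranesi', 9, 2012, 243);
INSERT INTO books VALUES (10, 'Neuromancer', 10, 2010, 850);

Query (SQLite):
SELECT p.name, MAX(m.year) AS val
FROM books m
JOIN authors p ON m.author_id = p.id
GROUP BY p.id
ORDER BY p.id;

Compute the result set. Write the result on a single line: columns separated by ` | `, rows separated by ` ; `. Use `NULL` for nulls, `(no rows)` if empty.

Join each books row to its authors via author_id.
Group joined rows by authors.id; compute MAX(m.year) per group.
  3: ids {1, 4, 8} → MAX(m.year)=2022
  9: ids {2, 3, 5, 6, 9} → MAX(m.year)=2018
  10: ids {7, 10} → MAX(m.year)=2010

Tara | 2022 ; Alice | 2018 ; Dana | 2010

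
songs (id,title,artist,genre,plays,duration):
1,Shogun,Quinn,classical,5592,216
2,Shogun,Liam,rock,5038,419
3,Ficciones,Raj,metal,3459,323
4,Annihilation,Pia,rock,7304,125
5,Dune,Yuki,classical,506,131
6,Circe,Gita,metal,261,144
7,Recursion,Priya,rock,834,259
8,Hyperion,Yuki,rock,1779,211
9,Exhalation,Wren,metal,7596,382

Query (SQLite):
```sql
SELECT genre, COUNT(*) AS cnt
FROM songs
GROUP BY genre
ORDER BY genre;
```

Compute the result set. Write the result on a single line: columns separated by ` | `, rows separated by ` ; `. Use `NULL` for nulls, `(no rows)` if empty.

Partition songs by genre; compute COUNT(*) within each group.
  classical: ids {1, 5} → COUNT(*)=2
  metal: ids {3, 6, 9} → COUNT(*)=3
  rock: ids {2, 4, 7, 8} → COUNT(*)=4

classical | 2 ; metal | 3 ; rock | 4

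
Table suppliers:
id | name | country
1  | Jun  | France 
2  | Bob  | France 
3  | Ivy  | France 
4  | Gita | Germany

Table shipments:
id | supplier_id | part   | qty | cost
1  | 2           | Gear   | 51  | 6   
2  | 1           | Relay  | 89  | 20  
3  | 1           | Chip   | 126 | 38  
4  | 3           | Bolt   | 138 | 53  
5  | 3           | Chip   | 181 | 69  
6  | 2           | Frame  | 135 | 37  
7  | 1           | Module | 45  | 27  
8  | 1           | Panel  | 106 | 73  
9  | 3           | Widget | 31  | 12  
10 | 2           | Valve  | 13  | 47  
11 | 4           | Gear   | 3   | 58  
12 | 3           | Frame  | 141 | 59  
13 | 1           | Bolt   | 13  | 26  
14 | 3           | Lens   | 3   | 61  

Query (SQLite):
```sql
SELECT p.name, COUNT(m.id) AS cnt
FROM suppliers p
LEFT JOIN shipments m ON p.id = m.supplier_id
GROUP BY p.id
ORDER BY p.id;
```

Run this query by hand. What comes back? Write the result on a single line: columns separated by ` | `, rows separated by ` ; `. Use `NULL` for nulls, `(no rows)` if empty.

Jun | 5 ; Bob | 3 ; Ivy | 5 ; Gita | 1

LEFT JOIN keeps every suppliers row; unmatched ones get NULL for shipments columns.
Group by suppliers.id and compute COUNT(m.id). COUNT(col) of an all-NULL group is 0.
  1: ids {2, 3, 7, 8, 13} → COUNT(m.id)=5
  2: ids {1, 6, 10} → COUNT(m.id)=3
  3: ids {4, 5, 9, 12, 14} → COUNT(m.id)=5
  4: ids {11} → COUNT(m.id)=1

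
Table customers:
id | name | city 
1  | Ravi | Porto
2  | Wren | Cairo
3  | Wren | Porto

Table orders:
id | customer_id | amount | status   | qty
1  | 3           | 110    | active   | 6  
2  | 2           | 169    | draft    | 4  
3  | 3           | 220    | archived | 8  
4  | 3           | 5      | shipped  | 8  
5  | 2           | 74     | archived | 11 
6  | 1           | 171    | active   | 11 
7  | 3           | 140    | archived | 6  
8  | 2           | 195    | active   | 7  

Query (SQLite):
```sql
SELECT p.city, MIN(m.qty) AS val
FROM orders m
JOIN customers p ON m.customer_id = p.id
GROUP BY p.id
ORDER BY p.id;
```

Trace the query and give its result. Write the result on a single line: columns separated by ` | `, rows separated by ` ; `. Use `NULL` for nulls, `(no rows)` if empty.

Porto | 11 ; Cairo | 4 ; Porto | 6

Join each orders row to its customers via customer_id.
Group joined rows by customers.id; compute MIN(m.qty) per group.
  1: ids {6} → MIN(m.qty)=11
  2: ids {2, 5, 8} → MIN(m.qty)=4
  3: ids {1, 3, 4, 7} → MIN(m.qty)=6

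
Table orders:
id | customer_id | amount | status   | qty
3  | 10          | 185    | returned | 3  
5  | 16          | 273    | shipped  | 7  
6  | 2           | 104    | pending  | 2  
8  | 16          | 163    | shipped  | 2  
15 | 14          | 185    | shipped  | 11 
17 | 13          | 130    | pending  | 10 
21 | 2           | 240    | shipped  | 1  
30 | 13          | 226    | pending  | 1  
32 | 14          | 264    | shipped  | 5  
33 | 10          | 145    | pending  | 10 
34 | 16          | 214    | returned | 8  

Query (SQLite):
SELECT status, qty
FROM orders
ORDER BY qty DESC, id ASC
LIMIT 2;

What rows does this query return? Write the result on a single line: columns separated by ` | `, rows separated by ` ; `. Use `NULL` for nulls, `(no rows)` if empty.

shipped | 11 ; pending | 10

Sort by qty desc, tiebreak id asc: (11, id=15), (10, id=17), (10, id=33), (8, id=34), (7, id=5) …. Take first 2.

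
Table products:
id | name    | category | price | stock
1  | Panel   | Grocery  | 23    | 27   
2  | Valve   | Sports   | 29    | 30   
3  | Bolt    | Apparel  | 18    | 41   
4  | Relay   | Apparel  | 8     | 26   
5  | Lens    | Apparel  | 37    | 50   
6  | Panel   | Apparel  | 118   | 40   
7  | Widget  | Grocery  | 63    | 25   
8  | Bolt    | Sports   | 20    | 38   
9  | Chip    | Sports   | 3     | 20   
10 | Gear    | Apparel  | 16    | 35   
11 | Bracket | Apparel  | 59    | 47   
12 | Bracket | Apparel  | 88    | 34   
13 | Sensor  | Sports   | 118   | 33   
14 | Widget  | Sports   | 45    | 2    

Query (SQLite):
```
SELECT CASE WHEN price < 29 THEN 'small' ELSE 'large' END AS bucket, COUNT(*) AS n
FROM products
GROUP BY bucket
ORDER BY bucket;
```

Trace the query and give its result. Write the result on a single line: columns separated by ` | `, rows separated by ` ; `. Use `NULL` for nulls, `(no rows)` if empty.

Bucket rows by price < 29 → 'small' else 'large'; count each bucket.

large | 8 ; small | 6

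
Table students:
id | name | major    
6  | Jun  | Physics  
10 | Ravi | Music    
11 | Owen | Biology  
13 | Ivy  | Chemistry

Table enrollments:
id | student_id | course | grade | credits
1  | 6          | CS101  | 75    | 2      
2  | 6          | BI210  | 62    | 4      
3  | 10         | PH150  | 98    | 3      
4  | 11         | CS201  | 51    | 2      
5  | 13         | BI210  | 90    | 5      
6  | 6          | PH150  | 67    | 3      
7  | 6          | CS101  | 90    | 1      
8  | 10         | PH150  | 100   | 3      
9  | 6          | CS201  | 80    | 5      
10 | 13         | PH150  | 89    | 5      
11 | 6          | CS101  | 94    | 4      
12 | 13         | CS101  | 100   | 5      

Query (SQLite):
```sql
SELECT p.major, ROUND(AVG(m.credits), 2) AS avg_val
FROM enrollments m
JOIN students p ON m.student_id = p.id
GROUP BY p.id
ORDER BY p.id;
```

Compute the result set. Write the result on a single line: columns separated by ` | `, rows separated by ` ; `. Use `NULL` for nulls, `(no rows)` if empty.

Join each enrollments row to its students via student_id.
Group joined rows by students.id; compute ROUND(AVG(m.credits), 2) per group.
  6: ids {1, 2, 6, 7, 9, 11} → ROUND(AVG(m.credits), 2)=3.17
  10: ids {3, 8} → ROUND(AVG(m.credits), 2)=3
  11: ids {4} → ROUND(AVG(m.credits), 2)=2
  13: ids {5, 10, 12} → ROUND(AVG(m.credits), 2)=5

Physics | 3.17 ; Music | 3 ; Biology | 2 ; Chemistry | 5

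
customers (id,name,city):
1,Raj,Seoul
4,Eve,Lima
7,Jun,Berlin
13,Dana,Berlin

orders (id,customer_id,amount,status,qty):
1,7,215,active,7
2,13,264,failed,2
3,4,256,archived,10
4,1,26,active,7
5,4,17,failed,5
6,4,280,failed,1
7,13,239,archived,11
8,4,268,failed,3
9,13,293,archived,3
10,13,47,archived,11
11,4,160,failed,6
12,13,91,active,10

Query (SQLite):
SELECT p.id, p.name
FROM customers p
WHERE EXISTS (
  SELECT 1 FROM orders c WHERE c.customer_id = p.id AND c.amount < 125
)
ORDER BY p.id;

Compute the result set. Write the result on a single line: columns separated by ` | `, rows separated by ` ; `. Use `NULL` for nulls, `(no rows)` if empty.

For each customers row, check whether any orders with matching customer_id has amount < 125.
Keep rows where that is true.

1 | Raj ; 4 | Eve ; 13 | Dana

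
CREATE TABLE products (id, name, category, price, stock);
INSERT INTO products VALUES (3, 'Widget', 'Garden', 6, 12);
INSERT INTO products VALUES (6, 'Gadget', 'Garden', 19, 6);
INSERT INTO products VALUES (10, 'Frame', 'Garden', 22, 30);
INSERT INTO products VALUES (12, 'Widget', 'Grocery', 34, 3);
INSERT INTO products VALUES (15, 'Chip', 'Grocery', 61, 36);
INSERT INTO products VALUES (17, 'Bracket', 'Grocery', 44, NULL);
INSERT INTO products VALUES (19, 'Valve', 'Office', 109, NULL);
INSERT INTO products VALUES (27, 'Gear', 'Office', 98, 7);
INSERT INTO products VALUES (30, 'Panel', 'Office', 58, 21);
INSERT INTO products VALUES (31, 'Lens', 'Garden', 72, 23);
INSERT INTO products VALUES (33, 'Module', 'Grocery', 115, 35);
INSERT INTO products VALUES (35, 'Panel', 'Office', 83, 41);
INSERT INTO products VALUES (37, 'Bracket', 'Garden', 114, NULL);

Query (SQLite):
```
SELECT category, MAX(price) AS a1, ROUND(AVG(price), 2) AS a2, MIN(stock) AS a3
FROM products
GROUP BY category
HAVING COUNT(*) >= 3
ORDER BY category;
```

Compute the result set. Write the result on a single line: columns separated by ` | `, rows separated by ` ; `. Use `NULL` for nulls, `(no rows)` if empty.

Garden | 114 | 46.6 | 6 ; Grocery | 115 | 63.5 | 3 ; Office | 109 | 87 | 7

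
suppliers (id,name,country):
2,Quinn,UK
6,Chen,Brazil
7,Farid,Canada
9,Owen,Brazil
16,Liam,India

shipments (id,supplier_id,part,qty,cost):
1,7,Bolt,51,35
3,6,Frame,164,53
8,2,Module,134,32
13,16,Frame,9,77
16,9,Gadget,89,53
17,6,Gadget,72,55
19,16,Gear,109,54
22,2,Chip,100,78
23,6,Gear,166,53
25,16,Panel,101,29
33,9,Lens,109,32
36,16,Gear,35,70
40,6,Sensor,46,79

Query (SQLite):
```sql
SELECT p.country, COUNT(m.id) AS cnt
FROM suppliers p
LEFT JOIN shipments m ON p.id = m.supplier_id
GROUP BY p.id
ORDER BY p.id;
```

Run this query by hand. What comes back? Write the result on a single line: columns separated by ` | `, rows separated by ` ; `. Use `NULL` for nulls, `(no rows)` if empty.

LEFT JOIN keeps every suppliers row; unmatched ones get NULL for shipments columns.
Group by suppliers.id and compute COUNT(m.id). COUNT(col) of an all-NULL group is 0.
  2: ids {8, 22} → COUNT(m.id)=2
  6: ids {3, 17, 23, 40} → COUNT(m.id)=4
  7: ids {1} → COUNT(m.id)=1
  9: ids {16, 33} → COUNT(m.id)=2
  16: ids {13, 19, 25, 36} → COUNT(m.id)=4

UK | 2 ; Brazil | 4 ; Canada | 1 ; Brazil | 2 ; India | 4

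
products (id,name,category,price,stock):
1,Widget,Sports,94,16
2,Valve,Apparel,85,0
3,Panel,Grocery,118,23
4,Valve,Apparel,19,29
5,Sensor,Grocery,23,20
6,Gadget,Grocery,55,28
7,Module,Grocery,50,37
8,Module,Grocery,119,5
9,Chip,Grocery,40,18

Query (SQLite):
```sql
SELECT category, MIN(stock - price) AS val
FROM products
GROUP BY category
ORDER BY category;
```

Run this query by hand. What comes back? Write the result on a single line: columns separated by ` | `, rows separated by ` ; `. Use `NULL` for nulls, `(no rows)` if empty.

Apparel | -85 ; Grocery | -114 ; Sports | -78

For each row compute stock - price.
Group by category; take MIN of the expression per group.
  Apparel: ids {2, 4} → MIN(stock - price)=-85
  Grocery: ids {3, 5, 6, 7, 8, 9} → MIN(stock - price)=-114
  Sports: ids {1} → MIN(stock - price)=-78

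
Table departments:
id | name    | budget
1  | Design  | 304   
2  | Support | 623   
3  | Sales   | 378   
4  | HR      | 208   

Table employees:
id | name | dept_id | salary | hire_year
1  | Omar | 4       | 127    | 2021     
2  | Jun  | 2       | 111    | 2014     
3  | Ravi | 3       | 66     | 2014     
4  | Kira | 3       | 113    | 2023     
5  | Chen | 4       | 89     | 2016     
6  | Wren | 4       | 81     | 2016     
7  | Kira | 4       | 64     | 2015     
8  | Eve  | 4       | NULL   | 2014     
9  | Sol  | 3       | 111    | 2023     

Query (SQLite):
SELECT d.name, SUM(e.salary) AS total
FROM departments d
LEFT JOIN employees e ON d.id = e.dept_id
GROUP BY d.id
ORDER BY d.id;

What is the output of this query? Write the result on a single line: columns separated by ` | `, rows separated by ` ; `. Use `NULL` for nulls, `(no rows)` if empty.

Design | NULL ; Support | 111 ; Sales | 290 ; HR | 361

LEFT JOIN keeps every departments row; unmatched ones get NULL for employees columns.
Group by departments.id and compute SUM(e.salary). SUM over an all-NULL group is NULL.
  1: ids {—} → SUM(e.salary)=NULL
  2: ids {2} → SUM(e.salary)=111
  3: ids {3, 4, 9} → SUM(e.salary)=290
  4: ids {1, 5, 6, 7, 8} → SUM(e.salary)=361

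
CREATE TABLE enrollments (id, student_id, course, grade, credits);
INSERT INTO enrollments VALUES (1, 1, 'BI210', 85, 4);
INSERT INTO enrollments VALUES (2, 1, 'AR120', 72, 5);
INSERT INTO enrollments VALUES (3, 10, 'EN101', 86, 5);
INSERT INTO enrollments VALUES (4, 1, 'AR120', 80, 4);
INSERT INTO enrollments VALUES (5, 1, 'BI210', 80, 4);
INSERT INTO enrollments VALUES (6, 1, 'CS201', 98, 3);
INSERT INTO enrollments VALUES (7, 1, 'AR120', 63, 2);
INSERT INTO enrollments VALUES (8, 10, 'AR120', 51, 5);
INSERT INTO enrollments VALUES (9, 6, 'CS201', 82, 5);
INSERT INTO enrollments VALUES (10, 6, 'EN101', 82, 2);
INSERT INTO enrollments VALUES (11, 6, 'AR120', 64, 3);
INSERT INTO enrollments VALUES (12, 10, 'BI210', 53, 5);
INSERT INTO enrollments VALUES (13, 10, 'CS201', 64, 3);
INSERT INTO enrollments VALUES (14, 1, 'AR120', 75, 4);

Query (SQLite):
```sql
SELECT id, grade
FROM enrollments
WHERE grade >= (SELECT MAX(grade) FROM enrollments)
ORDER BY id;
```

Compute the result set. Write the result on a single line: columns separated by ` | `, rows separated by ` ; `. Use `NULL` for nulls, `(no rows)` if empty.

6 | 98

Scalar subquery: MAX(grade) over all enrollments rows = 98.
Keep rows where grade >= that value.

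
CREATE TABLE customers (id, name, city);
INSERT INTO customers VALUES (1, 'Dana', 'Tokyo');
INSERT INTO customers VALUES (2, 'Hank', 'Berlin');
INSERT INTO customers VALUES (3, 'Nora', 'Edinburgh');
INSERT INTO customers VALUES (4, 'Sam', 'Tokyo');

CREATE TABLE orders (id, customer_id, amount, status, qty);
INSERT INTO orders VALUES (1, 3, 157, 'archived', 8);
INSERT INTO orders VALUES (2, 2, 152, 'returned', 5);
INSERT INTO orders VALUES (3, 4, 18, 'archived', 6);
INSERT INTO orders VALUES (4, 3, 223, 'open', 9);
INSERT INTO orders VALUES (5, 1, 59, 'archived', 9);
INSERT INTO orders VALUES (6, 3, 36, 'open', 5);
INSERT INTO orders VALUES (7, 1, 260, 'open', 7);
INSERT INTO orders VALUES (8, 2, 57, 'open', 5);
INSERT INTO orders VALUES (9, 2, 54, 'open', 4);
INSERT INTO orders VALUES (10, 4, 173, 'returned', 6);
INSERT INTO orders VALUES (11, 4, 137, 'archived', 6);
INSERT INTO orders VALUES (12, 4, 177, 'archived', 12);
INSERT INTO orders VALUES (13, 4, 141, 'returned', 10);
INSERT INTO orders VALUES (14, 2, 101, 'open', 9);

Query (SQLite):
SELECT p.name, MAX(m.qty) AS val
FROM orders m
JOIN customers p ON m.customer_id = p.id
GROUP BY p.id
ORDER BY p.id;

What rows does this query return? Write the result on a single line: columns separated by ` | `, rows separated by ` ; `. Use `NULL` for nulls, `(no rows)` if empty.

Join each orders row to its customers via customer_id.
Group joined rows by customers.id; compute MAX(m.qty) per group.
  1: ids {5, 7} → MAX(m.qty)=9
  2: ids {2, 8, 9, 14} → MAX(m.qty)=9
  3: ids {1, 4, 6} → MAX(m.qty)=9
  4: ids {3, 10, 11, 12, 13} → MAX(m.qty)=12

Dana | 9 ; Hank | 9 ; Nora | 9 ; Sam | 12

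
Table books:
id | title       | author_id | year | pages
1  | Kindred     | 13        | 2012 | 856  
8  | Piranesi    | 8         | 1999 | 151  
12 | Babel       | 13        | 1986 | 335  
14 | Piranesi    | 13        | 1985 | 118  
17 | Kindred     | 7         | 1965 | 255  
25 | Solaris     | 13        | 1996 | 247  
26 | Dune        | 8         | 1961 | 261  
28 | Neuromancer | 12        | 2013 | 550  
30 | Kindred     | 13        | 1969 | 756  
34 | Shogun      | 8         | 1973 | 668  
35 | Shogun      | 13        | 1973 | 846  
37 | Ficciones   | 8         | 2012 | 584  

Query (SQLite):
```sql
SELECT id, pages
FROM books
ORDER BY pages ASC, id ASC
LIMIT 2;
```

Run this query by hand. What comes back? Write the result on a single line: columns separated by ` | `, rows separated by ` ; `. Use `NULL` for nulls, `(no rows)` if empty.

14 | 118 ; 8 | 151

Sort by pages asc, tiebreak id asc: (118, id=14), (151, id=8), (247, id=25), (255, id=17), (261, id=26) …. Take first 2.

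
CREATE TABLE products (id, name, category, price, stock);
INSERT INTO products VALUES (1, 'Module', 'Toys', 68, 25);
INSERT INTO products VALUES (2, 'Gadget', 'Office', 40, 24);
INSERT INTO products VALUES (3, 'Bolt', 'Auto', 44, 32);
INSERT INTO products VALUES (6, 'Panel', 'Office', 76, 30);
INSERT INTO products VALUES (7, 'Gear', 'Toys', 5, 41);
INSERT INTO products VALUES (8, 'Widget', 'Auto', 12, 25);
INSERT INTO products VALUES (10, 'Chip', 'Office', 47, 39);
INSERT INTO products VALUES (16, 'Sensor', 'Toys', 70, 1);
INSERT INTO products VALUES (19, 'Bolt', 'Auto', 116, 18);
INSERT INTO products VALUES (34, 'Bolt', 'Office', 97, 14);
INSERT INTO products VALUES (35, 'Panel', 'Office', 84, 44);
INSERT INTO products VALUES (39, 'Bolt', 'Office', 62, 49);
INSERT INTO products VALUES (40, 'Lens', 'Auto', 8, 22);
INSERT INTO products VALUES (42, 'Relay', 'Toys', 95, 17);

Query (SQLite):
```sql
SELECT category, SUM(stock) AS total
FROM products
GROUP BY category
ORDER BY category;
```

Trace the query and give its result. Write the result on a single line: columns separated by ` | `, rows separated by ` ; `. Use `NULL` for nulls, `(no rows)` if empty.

Auto | 97 ; Office | 200 ; Toys | 84

Partition products by category; compute SUM(stock) within each group.
  Auto: ids {3, 8, 19, 40} → SUM(stock)=97
  Office: ids {2, 6, 10, 34, 35, 39} → SUM(stock)=200
  Toys: ids {1, 7, 16, 42} → SUM(stock)=84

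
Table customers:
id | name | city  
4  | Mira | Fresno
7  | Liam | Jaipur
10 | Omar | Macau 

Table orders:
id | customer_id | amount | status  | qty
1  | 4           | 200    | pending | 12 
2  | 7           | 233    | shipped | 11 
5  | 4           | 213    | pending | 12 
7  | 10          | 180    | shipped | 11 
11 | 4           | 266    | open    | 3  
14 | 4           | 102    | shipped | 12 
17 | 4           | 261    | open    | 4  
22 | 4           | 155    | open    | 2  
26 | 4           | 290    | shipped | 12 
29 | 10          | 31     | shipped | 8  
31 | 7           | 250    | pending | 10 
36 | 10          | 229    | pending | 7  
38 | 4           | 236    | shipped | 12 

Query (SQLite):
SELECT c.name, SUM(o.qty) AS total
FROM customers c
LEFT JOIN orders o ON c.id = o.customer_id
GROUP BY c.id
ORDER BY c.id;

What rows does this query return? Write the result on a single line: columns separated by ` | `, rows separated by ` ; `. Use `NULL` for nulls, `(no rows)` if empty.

LEFT JOIN keeps every customers row; unmatched ones get NULL for orders columns.
Group by customers.id and compute SUM(o.qty). SUM over an all-NULL group is NULL.
  4: ids {1, 5, 11, 14, 17, 22, 26, 38} → SUM(o.qty)=69
  7: ids {2, 31} → SUM(o.qty)=21
  10: ids {7, 29, 36} → SUM(o.qty)=26

Mira | 69 ; Liam | 21 ; Omar | 26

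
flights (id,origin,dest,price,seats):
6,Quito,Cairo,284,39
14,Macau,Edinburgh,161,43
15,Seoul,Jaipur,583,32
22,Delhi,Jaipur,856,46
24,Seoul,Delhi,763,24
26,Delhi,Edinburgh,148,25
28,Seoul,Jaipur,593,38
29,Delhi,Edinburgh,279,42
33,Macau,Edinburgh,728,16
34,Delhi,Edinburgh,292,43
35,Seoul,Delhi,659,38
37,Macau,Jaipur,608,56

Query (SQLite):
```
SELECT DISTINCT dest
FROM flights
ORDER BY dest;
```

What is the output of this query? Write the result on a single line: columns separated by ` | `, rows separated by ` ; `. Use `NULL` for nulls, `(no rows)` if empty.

Collect distinct dest values from flights.

Cairo ; Delhi ; Edinburgh ; Jaipur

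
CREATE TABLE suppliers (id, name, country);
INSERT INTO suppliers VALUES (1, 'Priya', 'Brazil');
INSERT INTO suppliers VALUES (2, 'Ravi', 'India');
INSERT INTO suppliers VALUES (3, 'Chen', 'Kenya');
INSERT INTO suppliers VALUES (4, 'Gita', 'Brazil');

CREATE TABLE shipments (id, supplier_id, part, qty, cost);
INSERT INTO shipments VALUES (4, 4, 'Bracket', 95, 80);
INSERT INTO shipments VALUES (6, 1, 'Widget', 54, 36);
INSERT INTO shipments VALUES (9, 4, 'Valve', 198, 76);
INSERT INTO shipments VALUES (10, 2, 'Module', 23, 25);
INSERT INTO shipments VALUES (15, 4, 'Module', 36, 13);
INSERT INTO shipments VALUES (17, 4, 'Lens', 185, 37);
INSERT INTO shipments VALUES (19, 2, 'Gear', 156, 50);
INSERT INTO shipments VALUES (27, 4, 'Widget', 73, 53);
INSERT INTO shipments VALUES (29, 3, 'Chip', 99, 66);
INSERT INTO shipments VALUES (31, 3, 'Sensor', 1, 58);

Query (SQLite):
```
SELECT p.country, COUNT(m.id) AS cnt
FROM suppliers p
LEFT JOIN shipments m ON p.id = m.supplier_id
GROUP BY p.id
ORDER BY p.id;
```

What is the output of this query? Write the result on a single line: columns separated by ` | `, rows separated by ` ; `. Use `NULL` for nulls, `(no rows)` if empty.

LEFT JOIN keeps every suppliers row; unmatched ones get NULL for shipments columns.
Group by suppliers.id and compute COUNT(m.id). COUNT(col) of an all-NULL group is 0.
  1: ids {6} → COUNT(m.id)=1
  2: ids {10, 19} → COUNT(m.id)=2
  3: ids {29, 31} → COUNT(m.id)=2
  4: ids {4, 9, 15, 17, 27} → COUNT(m.id)=5

Brazil | 1 ; India | 2 ; Kenya | 2 ; Brazil | 5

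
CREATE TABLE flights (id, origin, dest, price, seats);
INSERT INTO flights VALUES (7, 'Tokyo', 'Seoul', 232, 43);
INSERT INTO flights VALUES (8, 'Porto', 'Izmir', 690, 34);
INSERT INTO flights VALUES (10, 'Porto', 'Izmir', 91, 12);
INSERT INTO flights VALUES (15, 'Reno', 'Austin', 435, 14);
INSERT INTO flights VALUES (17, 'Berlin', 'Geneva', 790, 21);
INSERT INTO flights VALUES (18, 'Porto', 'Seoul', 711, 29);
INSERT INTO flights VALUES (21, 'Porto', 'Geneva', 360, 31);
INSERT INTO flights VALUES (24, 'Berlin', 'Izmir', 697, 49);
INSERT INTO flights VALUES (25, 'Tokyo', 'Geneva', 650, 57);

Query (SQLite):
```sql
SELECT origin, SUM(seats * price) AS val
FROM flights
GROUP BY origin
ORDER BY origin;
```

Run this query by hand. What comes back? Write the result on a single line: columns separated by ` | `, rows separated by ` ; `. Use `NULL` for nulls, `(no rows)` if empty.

For each row compute seats * price.
Group by origin; take SUM of the expression per group.
  Berlin: ids {17, 24} → SUM(seats * price)=50743
  Porto: ids {8, 10, 18, 21} → SUM(seats * price)=56331
  Reno: ids {15} → SUM(seats * price)=6090
  Tokyo: ids {7, 25} → SUM(seats * price)=47026

Berlin | 50743 ; Porto | 56331 ; Reno | 6090 ; Tokyo | 47026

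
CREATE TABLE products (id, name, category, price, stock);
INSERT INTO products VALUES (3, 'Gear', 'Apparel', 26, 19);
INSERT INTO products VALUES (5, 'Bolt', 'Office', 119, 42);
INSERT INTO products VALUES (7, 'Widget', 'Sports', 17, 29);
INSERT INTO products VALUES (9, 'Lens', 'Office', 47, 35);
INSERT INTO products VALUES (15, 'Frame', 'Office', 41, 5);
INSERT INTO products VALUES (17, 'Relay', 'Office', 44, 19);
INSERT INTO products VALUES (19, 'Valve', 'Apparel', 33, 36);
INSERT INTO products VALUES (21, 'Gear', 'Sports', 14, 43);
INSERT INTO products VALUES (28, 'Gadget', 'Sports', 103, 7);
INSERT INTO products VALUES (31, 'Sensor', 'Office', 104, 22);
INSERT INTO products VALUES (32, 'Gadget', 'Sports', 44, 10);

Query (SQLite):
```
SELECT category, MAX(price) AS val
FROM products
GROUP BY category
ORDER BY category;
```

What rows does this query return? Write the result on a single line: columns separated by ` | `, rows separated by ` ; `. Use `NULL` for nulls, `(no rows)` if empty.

Partition products by category; compute MAX(price) within each group.
  Apparel: ids {3, 19} → MAX(price)=33
  Office: ids {5, 9, 15, 17, 31} → MAX(price)=119
  Sports: ids {7, 21, 28, 32} → MAX(price)=103

Apparel | 33 ; Office | 119 ; Sports | 103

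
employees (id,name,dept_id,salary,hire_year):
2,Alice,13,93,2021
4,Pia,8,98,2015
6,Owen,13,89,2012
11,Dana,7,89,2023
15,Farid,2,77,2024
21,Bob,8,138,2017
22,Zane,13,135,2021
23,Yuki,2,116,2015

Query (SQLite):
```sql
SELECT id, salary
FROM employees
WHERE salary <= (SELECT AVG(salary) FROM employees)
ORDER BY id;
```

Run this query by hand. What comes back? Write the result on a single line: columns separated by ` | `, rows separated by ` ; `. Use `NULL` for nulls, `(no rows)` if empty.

2 | 93 ; 4 | 98 ; 6 | 89 ; 11 | 89 ; 15 | 77

Scalar subquery: AVG(salary) over all employees rows = 104.375.
Keep rows where salary <= that value.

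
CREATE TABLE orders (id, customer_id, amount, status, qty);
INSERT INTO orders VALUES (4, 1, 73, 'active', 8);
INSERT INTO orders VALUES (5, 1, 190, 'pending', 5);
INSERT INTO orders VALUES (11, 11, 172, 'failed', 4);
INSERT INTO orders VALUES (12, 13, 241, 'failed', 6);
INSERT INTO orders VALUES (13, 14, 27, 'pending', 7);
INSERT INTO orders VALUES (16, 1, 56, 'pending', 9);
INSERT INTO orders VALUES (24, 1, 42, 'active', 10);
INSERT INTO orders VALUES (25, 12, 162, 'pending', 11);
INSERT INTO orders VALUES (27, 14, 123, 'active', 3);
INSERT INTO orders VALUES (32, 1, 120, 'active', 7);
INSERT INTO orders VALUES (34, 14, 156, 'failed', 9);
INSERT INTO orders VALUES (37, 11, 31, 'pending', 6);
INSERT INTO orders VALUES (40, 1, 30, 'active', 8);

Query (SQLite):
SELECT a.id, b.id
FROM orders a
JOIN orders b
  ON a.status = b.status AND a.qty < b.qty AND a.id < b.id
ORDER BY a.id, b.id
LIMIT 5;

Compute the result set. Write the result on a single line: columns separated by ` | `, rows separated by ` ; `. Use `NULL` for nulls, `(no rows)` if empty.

Pairs (a,b) with same status, a.qty < b.qty, a.id < b.id.
status groups: active:{4,24,27,32,40} failed:{11,12,34} pending:{5,13,16,25,37}
Ordered by (a.id, b.id); first 5.

4 | 24 ; 5 | 13 ; 5 | 16 ; 5 | 25 ; 5 | 37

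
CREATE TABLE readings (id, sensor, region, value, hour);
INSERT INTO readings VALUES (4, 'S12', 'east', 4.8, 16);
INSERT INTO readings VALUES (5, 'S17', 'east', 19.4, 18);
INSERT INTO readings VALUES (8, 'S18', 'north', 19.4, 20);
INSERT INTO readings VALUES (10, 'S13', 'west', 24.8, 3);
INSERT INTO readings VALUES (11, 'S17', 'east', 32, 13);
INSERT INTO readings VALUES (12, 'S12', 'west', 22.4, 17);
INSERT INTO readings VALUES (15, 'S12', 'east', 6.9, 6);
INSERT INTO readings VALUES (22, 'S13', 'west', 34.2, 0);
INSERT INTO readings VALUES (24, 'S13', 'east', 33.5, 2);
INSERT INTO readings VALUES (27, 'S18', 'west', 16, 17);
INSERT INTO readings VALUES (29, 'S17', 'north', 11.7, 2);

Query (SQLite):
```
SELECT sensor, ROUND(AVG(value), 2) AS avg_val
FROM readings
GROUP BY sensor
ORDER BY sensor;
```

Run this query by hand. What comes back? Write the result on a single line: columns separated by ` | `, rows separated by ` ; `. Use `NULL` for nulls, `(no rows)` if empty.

S12 | 11.37 ; S13 | 30.83 ; S17 | 21.03 ; S18 | 17.7

Partition readings by sensor; compute ROUND(AVG(value), 2) within each group.
  S12: ids {4, 12, 15} → ROUND(AVG(value), 2)=11.37
  S13: ids {10, 22, 24} → ROUND(AVG(value), 2)=30.83
  S17: ids {5, 11, 29} → ROUND(AVG(value), 2)=21.03
  S18: ids {8, 27} → ROUND(AVG(value), 2)=17.7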